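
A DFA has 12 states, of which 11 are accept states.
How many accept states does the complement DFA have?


Complement swaps accept and non-accept states.
12 - 11 = 1

1


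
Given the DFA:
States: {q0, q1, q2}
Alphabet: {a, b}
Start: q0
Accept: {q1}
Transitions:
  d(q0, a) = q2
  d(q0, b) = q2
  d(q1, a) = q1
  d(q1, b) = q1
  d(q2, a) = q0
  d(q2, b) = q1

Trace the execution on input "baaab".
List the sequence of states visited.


Input: baaab
d(q0, b) = q2
d(q2, a) = q0
d(q0, a) = q2
d(q2, a) = q0
d(q0, b) = q2


q0 -> q2 -> q0 -> q2 -> q0 -> q2


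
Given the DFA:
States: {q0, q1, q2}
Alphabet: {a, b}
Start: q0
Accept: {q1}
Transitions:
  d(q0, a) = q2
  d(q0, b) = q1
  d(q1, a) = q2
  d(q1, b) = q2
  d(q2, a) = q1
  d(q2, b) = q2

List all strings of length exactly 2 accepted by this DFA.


All strings of length 2: 4 total
Accepted: 1

"aa"


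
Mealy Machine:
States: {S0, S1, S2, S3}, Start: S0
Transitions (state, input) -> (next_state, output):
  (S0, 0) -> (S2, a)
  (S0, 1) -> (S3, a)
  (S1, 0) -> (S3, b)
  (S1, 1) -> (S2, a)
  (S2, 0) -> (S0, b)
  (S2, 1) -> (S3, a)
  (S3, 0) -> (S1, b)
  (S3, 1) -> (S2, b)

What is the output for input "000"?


Step-by-step:
  (S0, 0) -> (S2, a)
  (S2, 0) -> (S0, b)
  (S0, 0) -> (S2, a)

"aba"


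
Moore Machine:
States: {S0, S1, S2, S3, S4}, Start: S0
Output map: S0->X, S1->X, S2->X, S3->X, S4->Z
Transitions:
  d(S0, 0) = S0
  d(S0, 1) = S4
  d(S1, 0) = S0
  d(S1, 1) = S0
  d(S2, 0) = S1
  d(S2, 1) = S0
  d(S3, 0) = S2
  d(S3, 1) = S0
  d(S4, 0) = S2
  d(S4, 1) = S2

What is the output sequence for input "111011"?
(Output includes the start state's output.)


Start: S0 (output X)
  --1--> S4 (output Z)
  --1--> S2 (output X)
  --1--> S0 (output X)
  --0--> S0 (output X)
  --1--> S4 (output Z)
  --1--> S2 (output X)

"XZXXXZX"


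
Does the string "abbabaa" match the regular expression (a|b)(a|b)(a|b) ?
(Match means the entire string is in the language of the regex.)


|string| = 7; first = 'a'; last = 'a'

No, "abbabaa" does not match (a|b)(a|b)(a|b)


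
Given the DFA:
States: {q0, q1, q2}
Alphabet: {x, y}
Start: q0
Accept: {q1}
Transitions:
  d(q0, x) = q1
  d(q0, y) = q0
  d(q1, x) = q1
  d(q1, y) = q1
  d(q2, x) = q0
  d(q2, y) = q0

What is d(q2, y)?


Looking up transition d(q2, y)

q0


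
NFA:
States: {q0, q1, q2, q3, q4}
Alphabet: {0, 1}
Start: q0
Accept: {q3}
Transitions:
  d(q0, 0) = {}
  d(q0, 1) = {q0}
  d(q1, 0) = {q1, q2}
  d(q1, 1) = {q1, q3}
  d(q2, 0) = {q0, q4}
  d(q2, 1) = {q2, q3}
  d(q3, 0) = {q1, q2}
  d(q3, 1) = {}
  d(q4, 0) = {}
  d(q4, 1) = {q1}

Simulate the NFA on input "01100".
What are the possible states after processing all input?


Start: {q0}
  --0--> {}
  --1--> {}
  --1--> {}
  --0--> {}
  --0--> {}

{} (empty set, no valid transitions)


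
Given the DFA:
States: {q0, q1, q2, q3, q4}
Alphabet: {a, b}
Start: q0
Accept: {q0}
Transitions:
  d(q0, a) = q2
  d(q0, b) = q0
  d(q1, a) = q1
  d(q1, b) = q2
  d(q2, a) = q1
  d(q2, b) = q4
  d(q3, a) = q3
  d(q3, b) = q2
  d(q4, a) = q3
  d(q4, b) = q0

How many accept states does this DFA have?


Accept states listed: {q0}
Counting: q0(1)

1


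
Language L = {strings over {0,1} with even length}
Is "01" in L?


length = 2; 2 mod 2 = 0

Yes, "01" is in L


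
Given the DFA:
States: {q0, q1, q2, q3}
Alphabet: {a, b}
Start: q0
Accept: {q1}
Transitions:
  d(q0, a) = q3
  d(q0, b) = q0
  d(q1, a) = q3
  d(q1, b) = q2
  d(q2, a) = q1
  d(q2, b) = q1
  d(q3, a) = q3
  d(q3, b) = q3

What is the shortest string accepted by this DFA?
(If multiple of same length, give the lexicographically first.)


BFS by string length (lex-first path to each state shown):
  len 0: q0<-""
  len 1: q0<-"b", q3<-"a"
  len 2: q0<-"bb", q3<-"aa"
  len 3: q0<-"bbb", q3<-"aaa"
  len 4: q0<-"bbbb", q3<-"aaaa"
  len 5: q0<-"bbbbb", q3<-"aaaaa"
  len 6: q0<-"bbbbbb", q3<-"aaaaaa"
  len 7: q0<-"bbbbbbb", q3<-"aaaaaaa"
  len 8: q0<-"bbbbbbbb", q3<-"aaaaaaaa"

No string accepted (empty language)


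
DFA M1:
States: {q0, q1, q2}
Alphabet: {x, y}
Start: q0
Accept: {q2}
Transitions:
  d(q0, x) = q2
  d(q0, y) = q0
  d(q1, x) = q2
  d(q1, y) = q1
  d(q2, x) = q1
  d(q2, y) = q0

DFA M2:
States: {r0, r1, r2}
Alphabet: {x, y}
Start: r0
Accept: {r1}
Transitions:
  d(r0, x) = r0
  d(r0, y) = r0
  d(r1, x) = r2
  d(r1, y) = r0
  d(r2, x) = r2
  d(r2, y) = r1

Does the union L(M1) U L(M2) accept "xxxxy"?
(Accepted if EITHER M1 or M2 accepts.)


M1: final=q1 accepted=False
M2: final=r0 accepted=False

No, union rejects (neither accepts)


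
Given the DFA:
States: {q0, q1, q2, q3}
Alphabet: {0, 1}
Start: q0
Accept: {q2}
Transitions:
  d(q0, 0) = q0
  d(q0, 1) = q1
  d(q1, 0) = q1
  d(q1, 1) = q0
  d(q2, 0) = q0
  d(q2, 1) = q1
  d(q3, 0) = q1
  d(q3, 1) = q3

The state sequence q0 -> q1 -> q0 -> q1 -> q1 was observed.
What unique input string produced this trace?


Trace back each transition to find the symbol:
  q0 --[1]--> q1
  q1 --[1]--> q0
  q0 --[1]--> q1
  q1 --[0]--> q1

"1110"


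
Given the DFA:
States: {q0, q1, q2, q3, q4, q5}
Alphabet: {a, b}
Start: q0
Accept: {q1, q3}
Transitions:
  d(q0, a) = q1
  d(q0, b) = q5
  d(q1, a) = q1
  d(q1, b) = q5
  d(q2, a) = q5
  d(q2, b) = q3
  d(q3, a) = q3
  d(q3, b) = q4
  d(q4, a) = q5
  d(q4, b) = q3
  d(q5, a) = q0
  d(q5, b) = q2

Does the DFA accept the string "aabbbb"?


Trace: q0 -> q1 -> q1 -> q5 -> q2 -> q3 -> q4
Final state: q4
Accept states: {q1, q3}

No, rejected (final state q4 is not an accept state)


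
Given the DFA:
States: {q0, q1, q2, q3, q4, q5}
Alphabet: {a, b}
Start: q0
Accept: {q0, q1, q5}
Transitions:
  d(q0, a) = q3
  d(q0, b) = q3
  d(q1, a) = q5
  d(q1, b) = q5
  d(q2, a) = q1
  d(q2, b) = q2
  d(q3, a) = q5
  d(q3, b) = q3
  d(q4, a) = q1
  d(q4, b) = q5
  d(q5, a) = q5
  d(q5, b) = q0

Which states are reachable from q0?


BFS from q0:
  layer 0: {q0}
  layer 1: {q3}
  layer 2: {q5}

{q0, q3, q5}


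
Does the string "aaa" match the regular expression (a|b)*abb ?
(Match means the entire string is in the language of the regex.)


|string| = 3; first = 'a'; last = 'a'

No, "aaa" does not match (a|b)*abb


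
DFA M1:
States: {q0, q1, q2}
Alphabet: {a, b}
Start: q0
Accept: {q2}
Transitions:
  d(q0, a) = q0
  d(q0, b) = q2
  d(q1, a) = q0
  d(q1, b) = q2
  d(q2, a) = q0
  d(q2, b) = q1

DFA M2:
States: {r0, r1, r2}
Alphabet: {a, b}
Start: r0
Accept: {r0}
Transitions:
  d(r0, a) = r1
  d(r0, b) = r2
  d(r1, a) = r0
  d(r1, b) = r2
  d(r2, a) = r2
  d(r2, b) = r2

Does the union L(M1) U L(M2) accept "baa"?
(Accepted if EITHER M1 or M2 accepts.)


M1: final=q0 accepted=False
M2: final=r2 accepted=False

No, union rejects (neither accepts)


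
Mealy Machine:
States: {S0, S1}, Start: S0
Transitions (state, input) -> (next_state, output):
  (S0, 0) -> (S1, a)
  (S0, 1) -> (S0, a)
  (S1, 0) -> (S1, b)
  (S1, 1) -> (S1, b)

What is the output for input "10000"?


Step-by-step:
  (S0, 1) -> (S0, a)
  (S0, 0) -> (S1, a)
  (S1, 0) -> (S1, b)
  (S1, 0) -> (S1, b)
  (S1, 0) -> (S1, b)

"aabbb"


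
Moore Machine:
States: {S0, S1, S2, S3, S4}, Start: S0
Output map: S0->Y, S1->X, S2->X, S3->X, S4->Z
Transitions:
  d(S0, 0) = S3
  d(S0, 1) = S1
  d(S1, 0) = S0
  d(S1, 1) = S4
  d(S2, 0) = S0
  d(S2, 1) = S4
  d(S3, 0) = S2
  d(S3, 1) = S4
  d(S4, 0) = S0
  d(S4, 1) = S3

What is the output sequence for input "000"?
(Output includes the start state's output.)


Start: S0 (output Y)
  --0--> S3 (output X)
  --0--> S2 (output X)
  --0--> S0 (output Y)

"YXXY"


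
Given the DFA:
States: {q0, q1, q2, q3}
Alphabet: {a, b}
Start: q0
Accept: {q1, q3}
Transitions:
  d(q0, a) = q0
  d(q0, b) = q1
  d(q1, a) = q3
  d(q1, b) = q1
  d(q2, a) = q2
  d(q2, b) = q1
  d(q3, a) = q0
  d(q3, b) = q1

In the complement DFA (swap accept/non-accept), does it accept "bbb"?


Trace: q0 -> q1 -> q1 -> q1
Final: q1
Original accept: {q1, q3}
Complement: q1 is in original accept

No, complement rejects (original accepts)


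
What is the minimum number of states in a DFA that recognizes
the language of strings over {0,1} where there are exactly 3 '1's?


States: count = 0, 1, ..., 3 (that's 4 states), plus a dead state for count > 3.
Total: 4 + 1 = 5. Accept = count-3 state.

5


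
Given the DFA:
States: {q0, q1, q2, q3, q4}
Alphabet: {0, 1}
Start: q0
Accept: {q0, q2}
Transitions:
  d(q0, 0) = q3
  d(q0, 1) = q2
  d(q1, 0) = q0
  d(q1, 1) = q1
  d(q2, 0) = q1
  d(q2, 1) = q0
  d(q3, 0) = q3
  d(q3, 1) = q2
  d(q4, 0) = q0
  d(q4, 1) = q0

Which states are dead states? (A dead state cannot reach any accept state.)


Forward reachability from each state:
  q0 -> reaches accept state q0 (live)
  q1 -> reaches accept state q0 (live)
  q2 -> reaches accept state q0 (live)
  q3 -> reaches accept state q0 (live)
  q4 -> reaches accept state q0 (live)

None (all states can reach an accept state)


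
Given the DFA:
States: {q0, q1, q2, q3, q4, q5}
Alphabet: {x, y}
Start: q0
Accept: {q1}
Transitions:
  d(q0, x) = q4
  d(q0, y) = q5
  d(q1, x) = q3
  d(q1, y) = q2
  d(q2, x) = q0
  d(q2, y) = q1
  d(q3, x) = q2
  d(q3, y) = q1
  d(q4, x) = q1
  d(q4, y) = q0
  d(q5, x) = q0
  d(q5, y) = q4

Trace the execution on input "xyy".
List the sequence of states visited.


Input: xyy
d(q0, x) = q4
d(q4, y) = q0
d(q0, y) = q5


q0 -> q4 -> q0 -> q5


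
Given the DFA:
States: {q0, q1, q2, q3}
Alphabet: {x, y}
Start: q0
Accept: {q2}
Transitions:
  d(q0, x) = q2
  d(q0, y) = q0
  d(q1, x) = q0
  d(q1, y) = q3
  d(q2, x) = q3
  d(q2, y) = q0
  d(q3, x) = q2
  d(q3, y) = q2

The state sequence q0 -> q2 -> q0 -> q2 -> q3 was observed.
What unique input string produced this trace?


Trace back each transition to find the symbol:
  q0 --[x]--> q2
  q2 --[y]--> q0
  q0 --[x]--> q2
  q2 --[x]--> q3

"xyxx"


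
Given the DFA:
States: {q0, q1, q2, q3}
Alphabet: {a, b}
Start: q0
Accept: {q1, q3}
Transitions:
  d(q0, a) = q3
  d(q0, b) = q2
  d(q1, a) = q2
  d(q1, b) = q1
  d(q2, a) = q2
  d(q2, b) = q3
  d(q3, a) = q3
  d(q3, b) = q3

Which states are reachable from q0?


BFS from q0:
  layer 0: {q0}
  layer 1: {q2, q3}

{q0, q2, q3}


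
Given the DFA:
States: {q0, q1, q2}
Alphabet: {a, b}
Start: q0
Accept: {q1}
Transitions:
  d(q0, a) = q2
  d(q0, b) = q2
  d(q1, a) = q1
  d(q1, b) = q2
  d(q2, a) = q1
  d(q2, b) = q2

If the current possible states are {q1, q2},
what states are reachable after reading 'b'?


Apply transition on 'b' from each current state:
  d(q1, b) = q2
  d(q2, b) = q2

{q2}


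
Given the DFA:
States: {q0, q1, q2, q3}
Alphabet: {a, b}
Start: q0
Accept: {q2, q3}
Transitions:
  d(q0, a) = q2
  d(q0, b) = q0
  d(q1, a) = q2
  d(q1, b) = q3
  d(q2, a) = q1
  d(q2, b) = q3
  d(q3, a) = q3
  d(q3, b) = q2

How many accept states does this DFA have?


Accept states listed: {q2, q3}
Counting: q2(1) q3(2)

2


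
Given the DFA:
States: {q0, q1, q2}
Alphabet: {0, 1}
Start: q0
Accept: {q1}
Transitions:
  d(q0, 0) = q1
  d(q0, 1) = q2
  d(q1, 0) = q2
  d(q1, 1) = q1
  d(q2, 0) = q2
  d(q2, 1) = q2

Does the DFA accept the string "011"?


Trace: q0 -> q1 -> q1 -> q1
Final state: q1
Accept states: {q1}

Yes, accepted (final state q1 is an accept state)


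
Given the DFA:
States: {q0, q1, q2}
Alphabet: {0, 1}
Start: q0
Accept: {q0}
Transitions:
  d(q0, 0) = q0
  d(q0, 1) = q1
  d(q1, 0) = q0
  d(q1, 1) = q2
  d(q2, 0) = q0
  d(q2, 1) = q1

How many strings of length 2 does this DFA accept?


Enumerating all length-2 strings:
  "00" -> q0 [accept]
  "01" -> q1 [reject]
  "10" -> q0 [accept]
  "11" -> q2 [reject]

2 out of 4


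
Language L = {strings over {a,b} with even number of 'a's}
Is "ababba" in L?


count('a') = 3; 3 mod 2 = 1

No, "ababba" is not in L


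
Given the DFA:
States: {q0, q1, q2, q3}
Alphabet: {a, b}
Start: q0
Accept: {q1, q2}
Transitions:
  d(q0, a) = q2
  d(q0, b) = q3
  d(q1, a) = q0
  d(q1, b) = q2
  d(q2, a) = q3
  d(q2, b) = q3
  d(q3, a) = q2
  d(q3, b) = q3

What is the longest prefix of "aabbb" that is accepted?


Run the DFA, marking each prefix where the state is accepting:
  "" -> q0 [reject]
  "a" -> q2 [accept]
  "aa" -> q3 [reject]
  "aab" -> q3 [reject]
  "aabb" -> q3 [reject]
  "aabbb" -> q3 [reject]

"a"


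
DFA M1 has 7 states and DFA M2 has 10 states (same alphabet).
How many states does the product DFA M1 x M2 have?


Product construction pairs every M1 state with every M2 state.
7 * 10 = 70

70


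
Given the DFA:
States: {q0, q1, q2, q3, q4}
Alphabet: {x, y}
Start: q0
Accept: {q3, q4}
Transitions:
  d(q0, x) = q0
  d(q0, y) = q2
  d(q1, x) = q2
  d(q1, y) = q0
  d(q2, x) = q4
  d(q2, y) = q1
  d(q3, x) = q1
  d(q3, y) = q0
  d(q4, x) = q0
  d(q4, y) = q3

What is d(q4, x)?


Looking up transition d(q4, x)

q0


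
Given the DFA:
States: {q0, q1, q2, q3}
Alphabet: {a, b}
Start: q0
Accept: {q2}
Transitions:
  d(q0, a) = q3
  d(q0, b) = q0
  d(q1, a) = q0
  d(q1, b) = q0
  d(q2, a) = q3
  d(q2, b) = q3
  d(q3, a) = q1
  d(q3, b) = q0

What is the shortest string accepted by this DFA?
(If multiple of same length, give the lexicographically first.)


BFS by string length (lex-first path to each state shown):
  len 0: q0<-""
  len 1: q0<-"b", q3<-"a"
  len 2: q0<-"ab", q1<-"aa", q3<-"ba"
  len 3: q0<-"aaa", q1<-"baa", q3<-"aba"
  len 4: q0<-"aaab", q1<-"abaa", q3<-"aaaa"
  len 5: q0<-"aaaab", q1<-"aaaaa", q3<-"aaaba"
  len 6: q0<-"aaaaaa", q1<-"aaabaa", q3<-"aaaaba"
  len 7: q0<-"aaaaaab", q1<-"aaaabaa", q3<-"aaaaaaa"
  len 8: q0<-"aaaaaaab", q1<-"aaaaaaaa", q3<-"aaaaaaba"

No string accepted (empty language)


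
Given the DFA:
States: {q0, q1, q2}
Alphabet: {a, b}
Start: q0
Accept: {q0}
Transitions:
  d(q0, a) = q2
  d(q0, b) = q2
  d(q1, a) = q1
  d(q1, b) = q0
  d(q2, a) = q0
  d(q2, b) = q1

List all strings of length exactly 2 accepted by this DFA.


All strings of length 2: 4 total
Accepted: 2

"aa", "ba"


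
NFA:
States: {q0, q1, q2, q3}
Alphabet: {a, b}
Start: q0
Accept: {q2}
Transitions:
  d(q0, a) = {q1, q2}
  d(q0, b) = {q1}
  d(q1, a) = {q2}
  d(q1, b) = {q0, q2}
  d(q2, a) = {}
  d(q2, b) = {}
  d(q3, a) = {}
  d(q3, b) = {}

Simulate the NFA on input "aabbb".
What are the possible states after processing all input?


Start: {q0}
  --a--> {q1, q2}
  --a--> {q2}
  --b--> {}
  --b--> {}
  --b--> {}

{} (empty set, no valid transitions)


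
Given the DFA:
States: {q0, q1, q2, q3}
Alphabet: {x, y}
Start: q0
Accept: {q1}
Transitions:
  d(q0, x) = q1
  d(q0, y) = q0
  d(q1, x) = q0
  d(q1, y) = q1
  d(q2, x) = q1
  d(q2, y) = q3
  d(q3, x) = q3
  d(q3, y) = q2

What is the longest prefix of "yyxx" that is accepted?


Run the DFA, marking each prefix where the state is accepting:
  "" -> q0 [reject]
  "y" -> q0 [reject]
  "yy" -> q0 [reject]
  "yyx" -> q1 [accept]
  "yyxx" -> q0 [reject]

"yyx"


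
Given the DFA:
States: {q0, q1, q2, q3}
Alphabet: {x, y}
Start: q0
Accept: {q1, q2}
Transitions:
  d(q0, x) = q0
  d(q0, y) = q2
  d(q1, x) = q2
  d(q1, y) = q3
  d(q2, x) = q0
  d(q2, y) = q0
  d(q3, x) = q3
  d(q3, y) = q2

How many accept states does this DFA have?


Accept states listed: {q1, q2}
Counting: q1(1) q2(2)

2


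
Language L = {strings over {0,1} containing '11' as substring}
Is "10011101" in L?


'11' occurs at index 3

Yes, "10011101" is in L


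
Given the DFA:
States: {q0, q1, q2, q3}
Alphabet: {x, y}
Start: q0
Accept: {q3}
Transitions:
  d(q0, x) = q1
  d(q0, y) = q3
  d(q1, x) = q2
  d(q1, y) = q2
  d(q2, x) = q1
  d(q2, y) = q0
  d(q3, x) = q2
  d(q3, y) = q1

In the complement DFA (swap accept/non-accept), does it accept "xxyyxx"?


Trace: q0 -> q1 -> q2 -> q0 -> q3 -> q2 -> q1
Final: q1
Original accept: {q3}
Complement: q1 is not in original accept

Yes, complement accepts (original rejects)


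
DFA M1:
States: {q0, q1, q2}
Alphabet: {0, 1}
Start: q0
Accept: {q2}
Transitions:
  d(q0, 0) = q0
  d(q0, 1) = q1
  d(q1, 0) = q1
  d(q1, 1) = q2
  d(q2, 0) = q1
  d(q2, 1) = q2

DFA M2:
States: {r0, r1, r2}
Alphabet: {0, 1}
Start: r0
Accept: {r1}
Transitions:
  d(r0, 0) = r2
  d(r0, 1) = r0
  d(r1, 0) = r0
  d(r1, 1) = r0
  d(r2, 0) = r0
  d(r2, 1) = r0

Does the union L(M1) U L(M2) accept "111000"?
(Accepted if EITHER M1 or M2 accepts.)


M1: final=q1 accepted=False
M2: final=r2 accepted=False

No, union rejects (neither accepts)


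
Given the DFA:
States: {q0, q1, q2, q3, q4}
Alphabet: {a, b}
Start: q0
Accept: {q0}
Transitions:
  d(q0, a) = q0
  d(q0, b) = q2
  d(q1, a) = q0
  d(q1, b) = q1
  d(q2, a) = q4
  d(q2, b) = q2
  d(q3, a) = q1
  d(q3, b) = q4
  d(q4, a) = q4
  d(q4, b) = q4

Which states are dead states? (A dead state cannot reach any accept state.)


Forward reachability from each state:
  q0 -> reaches accept state q0 (live)
  q1 -> reaches accept state q0 (live)
  q2 -> reaches {q2, q4}, no accept state (dead)
  q3 -> reaches accept state q0 (live)
  q4 -> reaches {q4}, no accept state (dead)

{q2, q4}


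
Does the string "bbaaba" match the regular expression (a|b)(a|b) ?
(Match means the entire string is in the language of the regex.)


|string| = 6; first = 'b'; last = 'a'

No, "bbaaba" does not match (a|b)(a|b)


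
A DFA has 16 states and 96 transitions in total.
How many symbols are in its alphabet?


Each state has exactly one transition per symbol.
|alphabet| = transitions / states = 96 / 16 = 6

6


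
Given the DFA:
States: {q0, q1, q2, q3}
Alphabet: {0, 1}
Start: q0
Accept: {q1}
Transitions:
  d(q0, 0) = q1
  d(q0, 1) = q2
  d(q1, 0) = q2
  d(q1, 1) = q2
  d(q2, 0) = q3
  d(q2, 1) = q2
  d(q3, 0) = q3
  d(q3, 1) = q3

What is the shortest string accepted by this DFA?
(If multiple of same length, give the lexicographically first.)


BFS by string length (lex-first path to each state shown):
  len 0: q0<-""
  len 1: q1<-"0", q2<-"1"
Found accept state at length 1.

"0"


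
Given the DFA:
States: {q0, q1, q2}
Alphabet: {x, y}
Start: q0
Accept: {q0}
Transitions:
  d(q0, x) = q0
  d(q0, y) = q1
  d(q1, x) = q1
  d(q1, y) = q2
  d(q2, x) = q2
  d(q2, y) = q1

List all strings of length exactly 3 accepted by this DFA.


All strings of length 3: 8 total
Accepted: 1

"xxx"


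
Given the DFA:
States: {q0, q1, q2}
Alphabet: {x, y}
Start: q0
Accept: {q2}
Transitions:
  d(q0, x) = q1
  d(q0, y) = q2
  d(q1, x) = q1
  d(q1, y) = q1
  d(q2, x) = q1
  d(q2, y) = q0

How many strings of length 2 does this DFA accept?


Enumerating all length-2 strings:
  "xx" -> q1 [reject]
  "xy" -> q1 [reject]
  "yx" -> q1 [reject]
  "yy" -> q0 [reject]

0 out of 4


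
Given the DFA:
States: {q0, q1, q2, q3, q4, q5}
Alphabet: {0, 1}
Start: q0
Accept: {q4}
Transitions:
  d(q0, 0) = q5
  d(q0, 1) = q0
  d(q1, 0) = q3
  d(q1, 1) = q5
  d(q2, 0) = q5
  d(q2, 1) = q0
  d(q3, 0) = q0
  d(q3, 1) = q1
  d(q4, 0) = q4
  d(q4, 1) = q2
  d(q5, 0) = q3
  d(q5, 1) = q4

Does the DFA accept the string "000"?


Trace: q0 -> q5 -> q3 -> q0
Final state: q0
Accept states: {q4}

No, rejected (final state q0 is not an accept state)


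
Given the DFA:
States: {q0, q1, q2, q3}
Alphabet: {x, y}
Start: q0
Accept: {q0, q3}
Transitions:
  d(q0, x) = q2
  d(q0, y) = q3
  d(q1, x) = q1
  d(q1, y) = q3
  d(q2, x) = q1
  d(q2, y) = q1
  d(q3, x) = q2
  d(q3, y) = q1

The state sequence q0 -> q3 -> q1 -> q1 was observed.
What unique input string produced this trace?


Trace back each transition to find the symbol:
  q0 --[y]--> q3
  q3 --[y]--> q1
  q1 --[x]--> q1

"yyx"


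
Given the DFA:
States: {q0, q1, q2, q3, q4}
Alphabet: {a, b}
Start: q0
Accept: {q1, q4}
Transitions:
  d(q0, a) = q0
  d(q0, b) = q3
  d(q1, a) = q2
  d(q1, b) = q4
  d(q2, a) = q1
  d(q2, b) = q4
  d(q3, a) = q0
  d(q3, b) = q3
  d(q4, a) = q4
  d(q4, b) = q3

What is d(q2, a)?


Looking up transition d(q2, a)

q1


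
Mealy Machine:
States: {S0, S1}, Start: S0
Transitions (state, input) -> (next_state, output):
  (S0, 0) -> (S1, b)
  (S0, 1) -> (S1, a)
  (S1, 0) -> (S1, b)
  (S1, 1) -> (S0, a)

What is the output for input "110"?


Step-by-step:
  (S0, 1) -> (S1, a)
  (S1, 1) -> (S0, a)
  (S0, 0) -> (S1, b)

"aab"


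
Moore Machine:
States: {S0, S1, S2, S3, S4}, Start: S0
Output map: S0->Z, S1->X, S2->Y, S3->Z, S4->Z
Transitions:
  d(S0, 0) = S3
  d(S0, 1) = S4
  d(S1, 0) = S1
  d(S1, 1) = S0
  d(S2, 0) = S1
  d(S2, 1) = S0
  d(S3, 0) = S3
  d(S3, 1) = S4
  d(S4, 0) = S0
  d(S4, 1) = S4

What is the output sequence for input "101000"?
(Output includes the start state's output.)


Start: S0 (output Z)
  --1--> S4 (output Z)
  --0--> S0 (output Z)
  --1--> S4 (output Z)
  --0--> S0 (output Z)
  --0--> S3 (output Z)
  --0--> S3 (output Z)

"ZZZZZZZ"


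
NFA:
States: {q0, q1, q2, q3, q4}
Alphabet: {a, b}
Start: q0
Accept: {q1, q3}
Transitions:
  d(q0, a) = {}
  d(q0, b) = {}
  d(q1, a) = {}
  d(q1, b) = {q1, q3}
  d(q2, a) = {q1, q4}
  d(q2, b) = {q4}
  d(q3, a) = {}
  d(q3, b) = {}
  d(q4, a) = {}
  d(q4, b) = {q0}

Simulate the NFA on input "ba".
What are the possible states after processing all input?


Start: {q0}
  --b--> {}
  --a--> {}

{} (empty set, no valid transitions)


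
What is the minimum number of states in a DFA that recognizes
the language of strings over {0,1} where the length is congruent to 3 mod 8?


States track (length) mod 8.
Need 8 states: one per remainder 0..7; accept = remainder 3.

8


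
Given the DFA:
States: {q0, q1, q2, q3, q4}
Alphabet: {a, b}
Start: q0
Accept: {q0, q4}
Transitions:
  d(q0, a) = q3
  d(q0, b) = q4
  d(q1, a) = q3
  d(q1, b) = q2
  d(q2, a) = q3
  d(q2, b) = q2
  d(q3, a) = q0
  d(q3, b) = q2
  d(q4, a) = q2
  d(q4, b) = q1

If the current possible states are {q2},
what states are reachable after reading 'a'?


Apply transition on 'a' from each current state:
  d(q2, a) = q3

{q3}


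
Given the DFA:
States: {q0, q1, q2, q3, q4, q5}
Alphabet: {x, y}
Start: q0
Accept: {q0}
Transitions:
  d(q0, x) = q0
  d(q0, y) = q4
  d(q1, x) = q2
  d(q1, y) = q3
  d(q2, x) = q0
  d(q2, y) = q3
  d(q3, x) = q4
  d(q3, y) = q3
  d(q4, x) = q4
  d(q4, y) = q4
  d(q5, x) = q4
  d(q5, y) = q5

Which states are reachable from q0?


BFS from q0:
  layer 0: {q0}
  layer 1: {q4}

{q0, q4}


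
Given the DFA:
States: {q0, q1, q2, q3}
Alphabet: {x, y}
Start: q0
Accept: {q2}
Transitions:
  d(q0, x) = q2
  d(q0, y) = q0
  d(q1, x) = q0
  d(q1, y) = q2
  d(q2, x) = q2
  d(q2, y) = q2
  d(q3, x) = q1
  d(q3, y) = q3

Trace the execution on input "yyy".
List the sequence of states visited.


Input: yyy
d(q0, y) = q0
d(q0, y) = q0
d(q0, y) = q0


q0 -> q0 -> q0 -> q0


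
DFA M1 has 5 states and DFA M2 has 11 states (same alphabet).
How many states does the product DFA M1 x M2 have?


Product construction pairs every M1 state with every M2 state.
5 * 11 = 55

55


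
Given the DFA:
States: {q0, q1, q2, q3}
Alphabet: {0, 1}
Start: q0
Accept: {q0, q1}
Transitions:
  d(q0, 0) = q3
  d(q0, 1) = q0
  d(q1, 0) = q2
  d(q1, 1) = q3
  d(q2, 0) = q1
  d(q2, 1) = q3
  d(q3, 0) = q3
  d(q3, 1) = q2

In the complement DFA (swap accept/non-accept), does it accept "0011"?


Trace: q0 -> q3 -> q3 -> q2 -> q3
Final: q3
Original accept: {q0, q1}
Complement: q3 is not in original accept

Yes, complement accepts (original rejects)


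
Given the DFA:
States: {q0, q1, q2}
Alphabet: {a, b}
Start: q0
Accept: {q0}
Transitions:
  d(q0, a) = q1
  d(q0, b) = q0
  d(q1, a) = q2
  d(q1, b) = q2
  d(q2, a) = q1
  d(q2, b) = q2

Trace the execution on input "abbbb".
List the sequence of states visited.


Input: abbbb
d(q0, a) = q1
d(q1, b) = q2
d(q2, b) = q2
d(q2, b) = q2
d(q2, b) = q2


q0 -> q1 -> q2 -> q2 -> q2 -> q2


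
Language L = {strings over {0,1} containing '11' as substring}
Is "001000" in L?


'11' does not occur

No, "001000" is not in L


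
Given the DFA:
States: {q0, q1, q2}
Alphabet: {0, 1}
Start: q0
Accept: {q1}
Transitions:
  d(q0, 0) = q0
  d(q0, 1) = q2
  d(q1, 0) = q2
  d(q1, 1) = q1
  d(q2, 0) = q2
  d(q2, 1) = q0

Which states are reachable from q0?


BFS from q0:
  layer 0: {q0}
  layer 1: {q2}

{q0, q2}


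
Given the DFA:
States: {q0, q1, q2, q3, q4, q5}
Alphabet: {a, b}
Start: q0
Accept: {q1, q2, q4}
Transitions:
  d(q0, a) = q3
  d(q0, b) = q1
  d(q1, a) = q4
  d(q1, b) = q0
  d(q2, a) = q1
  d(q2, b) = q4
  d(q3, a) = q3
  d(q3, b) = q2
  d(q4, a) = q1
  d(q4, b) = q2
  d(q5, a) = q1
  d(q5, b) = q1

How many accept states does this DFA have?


Accept states listed: {q1, q2, q4}
Counting: q1(1) q2(2) q4(3)

3


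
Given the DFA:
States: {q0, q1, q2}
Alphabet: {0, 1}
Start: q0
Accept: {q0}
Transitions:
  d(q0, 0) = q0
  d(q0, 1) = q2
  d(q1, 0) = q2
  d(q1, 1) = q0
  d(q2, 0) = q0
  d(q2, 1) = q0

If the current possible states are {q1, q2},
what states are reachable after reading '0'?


Apply transition on '0' from each current state:
  d(q1, 0) = q2
  d(q2, 0) = q0

{q0, q2}


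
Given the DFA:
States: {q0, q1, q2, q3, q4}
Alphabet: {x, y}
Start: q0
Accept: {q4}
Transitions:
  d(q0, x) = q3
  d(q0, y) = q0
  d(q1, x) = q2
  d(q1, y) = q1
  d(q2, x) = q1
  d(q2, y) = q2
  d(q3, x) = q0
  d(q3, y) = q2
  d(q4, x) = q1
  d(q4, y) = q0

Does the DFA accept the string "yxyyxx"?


Trace: q0 -> q0 -> q3 -> q2 -> q2 -> q1 -> q2
Final state: q2
Accept states: {q4}

No, rejected (final state q2 is not an accept state)


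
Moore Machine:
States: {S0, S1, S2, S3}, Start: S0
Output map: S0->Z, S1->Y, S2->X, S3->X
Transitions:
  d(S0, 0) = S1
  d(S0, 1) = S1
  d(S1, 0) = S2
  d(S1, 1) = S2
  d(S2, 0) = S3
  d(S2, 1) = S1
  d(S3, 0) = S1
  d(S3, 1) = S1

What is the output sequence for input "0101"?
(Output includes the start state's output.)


Start: S0 (output Z)
  --0--> S1 (output Y)
  --1--> S2 (output X)
  --0--> S3 (output X)
  --1--> S1 (output Y)

"ZYXXY"


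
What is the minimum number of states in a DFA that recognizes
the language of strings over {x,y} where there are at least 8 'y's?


States: count = 0, 1, ..., 7, and a final '>= 8' state.
Total: 8 + 1 = 9. Accept = '>= 8' state.

9


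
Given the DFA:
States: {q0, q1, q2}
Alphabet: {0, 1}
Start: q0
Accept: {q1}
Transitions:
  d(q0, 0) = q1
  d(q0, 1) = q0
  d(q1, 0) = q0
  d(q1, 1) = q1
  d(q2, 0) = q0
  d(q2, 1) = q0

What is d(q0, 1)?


Looking up transition d(q0, 1)

q0


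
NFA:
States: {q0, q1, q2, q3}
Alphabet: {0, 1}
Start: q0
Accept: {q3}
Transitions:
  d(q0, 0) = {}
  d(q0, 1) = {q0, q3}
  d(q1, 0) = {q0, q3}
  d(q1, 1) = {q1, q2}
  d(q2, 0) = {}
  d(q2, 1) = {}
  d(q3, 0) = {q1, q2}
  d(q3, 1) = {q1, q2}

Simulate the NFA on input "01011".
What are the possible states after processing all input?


Start: {q0}
  --0--> {}
  --1--> {}
  --0--> {}
  --1--> {}
  --1--> {}

{} (empty set, no valid transitions)


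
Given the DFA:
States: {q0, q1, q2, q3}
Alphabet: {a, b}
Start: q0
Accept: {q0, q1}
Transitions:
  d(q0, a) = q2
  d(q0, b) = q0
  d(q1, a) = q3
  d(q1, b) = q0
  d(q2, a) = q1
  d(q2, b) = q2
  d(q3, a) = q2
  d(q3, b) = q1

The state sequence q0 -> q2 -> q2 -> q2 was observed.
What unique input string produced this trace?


Trace back each transition to find the symbol:
  q0 --[a]--> q2
  q2 --[b]--> q2
  q2 --[b]--> q2

"abb"


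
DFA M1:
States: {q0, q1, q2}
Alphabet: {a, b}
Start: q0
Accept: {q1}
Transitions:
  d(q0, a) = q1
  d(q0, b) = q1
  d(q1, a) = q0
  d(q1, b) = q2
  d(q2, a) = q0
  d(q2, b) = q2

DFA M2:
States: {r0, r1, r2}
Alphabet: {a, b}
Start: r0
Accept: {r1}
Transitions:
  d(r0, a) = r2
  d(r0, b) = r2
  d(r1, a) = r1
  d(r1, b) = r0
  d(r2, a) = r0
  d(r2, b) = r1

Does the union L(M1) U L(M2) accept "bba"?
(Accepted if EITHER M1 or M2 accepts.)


M1: final=q0 accepted=False
M2: final=r1 accepted=True

Yes, union accepts


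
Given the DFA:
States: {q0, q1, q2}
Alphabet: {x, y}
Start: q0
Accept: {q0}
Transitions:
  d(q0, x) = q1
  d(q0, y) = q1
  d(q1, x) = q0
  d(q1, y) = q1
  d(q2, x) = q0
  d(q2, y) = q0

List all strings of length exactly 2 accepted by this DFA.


All strings of length 2: 4 total
Accepted: 2

"xx", "yx"


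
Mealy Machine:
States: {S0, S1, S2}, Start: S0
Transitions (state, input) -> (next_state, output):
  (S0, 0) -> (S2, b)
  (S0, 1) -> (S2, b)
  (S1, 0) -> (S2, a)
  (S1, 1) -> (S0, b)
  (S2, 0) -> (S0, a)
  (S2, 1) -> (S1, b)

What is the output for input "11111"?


Step-by-step:
  (S0, 1) -> (S2, b)
  (S2, 1) -> (S1, b)
  (S1, 1) -> (S0, b)
  (S0, 1) -> (S2, b)
  (S2, 1) -> (S1, b)

"bbbbb"


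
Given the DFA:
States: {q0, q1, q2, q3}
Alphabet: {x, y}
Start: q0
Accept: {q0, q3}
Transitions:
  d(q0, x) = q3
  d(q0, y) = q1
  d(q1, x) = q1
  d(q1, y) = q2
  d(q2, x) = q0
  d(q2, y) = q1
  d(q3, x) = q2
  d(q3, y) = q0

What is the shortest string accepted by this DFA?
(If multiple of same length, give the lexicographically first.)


BFS by string length (lex-first path to each state shown):
  len 0: q0<-""
Found accept state at length 0.

"" (empty string)


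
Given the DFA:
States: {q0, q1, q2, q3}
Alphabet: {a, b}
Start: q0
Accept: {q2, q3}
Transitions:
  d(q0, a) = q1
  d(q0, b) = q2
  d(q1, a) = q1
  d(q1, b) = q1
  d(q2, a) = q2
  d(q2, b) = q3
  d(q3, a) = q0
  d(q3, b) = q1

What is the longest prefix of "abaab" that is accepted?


Run the DFA, marking each prefix where the state is accepting:
  "" -> q0 [reject]
  "a" -> q1 [reject]
  "ab" -> q1 [reject]
  "aba" -> q1 [reject]
  "abaa" -> q1 [reject]
  "abaab" -> q1 [reject]

No prefix is accepted


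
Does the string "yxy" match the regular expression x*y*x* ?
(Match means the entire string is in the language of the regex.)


|string| = 3; first = 'y'; last = 'y'

No, "yxy" does not match x*y*x*


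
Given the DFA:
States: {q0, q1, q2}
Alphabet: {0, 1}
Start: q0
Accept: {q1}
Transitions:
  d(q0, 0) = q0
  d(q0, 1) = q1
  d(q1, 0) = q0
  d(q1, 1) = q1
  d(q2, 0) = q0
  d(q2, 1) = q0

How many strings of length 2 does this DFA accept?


Enumerating all length-2 strings:
  "00" -> q0 [reject]
  "01" -> q1 [accept]
  "10" -> q0 [reject]
  "11" -> q1 [accept]

2 out of 4


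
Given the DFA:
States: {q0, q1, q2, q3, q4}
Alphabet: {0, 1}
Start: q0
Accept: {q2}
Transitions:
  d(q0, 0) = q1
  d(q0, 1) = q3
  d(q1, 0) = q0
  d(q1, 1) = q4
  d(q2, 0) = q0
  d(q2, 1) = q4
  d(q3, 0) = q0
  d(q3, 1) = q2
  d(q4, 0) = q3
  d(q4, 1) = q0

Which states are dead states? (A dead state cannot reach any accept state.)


Forward reachability from each state:
  q0 -> reaches accept state q2 (live)
  q1 -> reaches accept state q2 (live)
  q2 -> reaches accept state q2 (live)
  q3 -> reaches accept state q2 (live)
  q4 -> reaches accept state q2 (live)

None (all states can reach an accept state)


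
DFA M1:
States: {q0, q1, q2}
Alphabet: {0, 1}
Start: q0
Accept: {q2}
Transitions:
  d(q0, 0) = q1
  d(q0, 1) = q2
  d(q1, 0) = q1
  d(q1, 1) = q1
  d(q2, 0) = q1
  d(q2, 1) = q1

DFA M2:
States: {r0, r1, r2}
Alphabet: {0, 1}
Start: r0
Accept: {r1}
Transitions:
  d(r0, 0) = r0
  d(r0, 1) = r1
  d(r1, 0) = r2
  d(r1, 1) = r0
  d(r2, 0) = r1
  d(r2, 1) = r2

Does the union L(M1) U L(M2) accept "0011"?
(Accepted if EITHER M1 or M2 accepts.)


M1: final=q1 accepted=False
M2: final=r0 accepted=False

No, union rejects (neither accepts)


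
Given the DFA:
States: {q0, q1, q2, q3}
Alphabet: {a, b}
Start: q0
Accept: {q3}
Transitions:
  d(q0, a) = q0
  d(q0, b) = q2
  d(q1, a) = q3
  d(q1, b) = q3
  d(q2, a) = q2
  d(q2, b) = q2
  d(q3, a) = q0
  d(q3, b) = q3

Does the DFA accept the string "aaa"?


Trace: q0 -> q0 -> q0 -> q0
Final state: q0
Accept states: {q3}

No, rejected (final state q0 is not an accept state)


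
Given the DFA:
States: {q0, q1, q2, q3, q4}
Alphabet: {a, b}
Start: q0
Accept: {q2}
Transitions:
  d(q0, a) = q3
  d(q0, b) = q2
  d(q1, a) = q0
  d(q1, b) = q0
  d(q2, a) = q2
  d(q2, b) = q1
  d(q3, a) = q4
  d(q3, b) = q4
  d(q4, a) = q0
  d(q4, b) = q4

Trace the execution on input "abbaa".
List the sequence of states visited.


Input: abbaa
d(q0, a) = q3
d(q3, b) = q4
d(q4, b) = q4
d(q4, a) = q0
d(q0, a) = q3


q0 -> q3 -> q4 -> q4 -> q0 -> q3


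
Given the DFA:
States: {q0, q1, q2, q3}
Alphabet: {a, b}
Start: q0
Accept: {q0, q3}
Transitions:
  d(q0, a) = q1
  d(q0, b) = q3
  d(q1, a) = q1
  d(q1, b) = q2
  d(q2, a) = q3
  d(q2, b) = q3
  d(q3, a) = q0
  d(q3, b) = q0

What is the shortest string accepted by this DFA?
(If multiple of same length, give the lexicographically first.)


BFS by string length (lex-first path to each state shown):
  len 0: q0<-""
Found accept state at length 0.

"" (empty string)


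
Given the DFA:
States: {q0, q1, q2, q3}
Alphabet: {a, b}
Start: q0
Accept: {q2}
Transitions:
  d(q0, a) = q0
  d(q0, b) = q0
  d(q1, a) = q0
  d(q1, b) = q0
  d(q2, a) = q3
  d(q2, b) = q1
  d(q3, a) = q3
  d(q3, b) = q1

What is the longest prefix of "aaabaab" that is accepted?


Run the DFA, marking each prefix where the state is accepting:
  "" -> q0 [reject]
  "a" -> q0 [reject]
  "aa" -> q0 [reject]
  "aaa" -> q0 [reject]
  "aaab" -> q0 [reject]
  "aaaba" -> q0 [reject]
  "aaabaa" -> q0 [reject]
  "aaabaab" -> q0 [reject]

No prefix is accepted


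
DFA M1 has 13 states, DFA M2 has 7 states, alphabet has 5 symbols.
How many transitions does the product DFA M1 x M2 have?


Product DFA has 13 * 7 = 91 states.
Each has 5 transitions: 91 * 5 = 455

455


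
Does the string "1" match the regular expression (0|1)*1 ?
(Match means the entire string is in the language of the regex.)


|string| = 1; first = '1'; last = '1'

Yes, "1" matches (0|1)*1


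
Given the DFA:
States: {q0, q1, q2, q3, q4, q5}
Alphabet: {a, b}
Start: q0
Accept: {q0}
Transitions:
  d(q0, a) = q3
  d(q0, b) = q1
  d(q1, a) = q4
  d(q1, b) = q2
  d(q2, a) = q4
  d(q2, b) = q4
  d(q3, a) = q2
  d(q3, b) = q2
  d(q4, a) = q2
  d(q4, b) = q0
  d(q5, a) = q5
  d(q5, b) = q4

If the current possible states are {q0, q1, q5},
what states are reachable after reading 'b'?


Apply transition on 'b' from each current state:
  d(q0, b) = q1
  d(q1, b) = q2
  d(q5, b) = q4

{q1, q2, q4}


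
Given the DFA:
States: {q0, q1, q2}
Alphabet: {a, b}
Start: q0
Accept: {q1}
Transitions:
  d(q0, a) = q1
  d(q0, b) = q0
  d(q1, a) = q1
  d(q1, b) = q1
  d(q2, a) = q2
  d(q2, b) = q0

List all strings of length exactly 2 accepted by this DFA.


All strings of length 2: 4 total
Accepted: 3

"aa", "ab", "ba"


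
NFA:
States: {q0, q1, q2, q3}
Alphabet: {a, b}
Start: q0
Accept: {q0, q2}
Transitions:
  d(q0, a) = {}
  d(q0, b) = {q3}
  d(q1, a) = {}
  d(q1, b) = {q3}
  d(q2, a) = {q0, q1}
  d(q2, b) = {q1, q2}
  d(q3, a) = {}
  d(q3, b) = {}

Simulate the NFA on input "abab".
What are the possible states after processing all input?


Start: {q0}
  --a--> {}
  --b--> {}
  --a--> {}
  --b--> {}

{} (empty set, no valid transitions)


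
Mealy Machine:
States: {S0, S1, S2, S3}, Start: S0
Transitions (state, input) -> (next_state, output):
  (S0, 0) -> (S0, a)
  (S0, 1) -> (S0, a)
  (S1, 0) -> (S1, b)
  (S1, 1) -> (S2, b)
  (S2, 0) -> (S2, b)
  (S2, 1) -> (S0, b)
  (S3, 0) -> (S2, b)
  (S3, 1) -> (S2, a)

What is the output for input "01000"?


Step-by-step:
  (S0, 0) -> (S0, a)
  (S0, 1) -> (S0, a)
  (S0, 0) -> (S0, a)
  (S0, 0) -> (S0, a)
  (S0, 0) -> (S0, a)

"aaaaa"


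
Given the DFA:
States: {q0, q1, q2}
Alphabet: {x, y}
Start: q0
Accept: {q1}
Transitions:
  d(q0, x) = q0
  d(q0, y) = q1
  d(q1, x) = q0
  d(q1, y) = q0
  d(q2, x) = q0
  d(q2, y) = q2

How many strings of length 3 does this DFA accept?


Enumerating all length-3 strings:
  "xxx" -> q0 [reject]
  "xxy" -> q1 [accept]
  "xyx" -> q0 [reject]
  "xyy" -> q0 [reject]
  "yxx" -> q0 [reject]
  "yxy" -> q1 [accept]
  "yyx" -> q0 [reject]
  "yyy" -> q1 [accept]

3 out of 8


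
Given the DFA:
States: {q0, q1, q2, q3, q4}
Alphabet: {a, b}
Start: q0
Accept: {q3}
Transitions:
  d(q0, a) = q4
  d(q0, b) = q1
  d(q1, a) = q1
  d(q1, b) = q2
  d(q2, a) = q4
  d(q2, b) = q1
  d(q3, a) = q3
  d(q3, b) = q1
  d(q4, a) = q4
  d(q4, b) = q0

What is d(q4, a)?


Looking up transition d(q4, a)

q4


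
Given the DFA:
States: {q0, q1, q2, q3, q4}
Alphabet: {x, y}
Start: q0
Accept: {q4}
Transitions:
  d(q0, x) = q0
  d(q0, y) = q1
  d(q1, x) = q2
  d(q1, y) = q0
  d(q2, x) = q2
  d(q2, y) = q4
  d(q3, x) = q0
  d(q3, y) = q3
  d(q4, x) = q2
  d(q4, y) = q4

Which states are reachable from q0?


BFS from q0:
  layer 0: {q0}
  layer 1: {q1}
  layer 2: {q2}
  layer 3: {q4}

{q0, q1, q2, q4}


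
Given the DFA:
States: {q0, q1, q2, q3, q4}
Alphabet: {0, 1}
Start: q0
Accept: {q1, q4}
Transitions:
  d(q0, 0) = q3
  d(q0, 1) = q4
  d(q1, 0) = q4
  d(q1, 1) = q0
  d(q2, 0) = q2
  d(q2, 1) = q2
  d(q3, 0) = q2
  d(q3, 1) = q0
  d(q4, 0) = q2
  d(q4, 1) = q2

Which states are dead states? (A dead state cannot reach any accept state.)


Forward reachability from each state:
  q0 -> reaches accept state q4 (live)
  q1 -> reaches accept state q1 (live)
  q2 -> reaches {q2}, no accept state (dead)
  q3 -> reaches accept state q4 (live)
  q4 -> reaches accept state q4 (live)

{q2}


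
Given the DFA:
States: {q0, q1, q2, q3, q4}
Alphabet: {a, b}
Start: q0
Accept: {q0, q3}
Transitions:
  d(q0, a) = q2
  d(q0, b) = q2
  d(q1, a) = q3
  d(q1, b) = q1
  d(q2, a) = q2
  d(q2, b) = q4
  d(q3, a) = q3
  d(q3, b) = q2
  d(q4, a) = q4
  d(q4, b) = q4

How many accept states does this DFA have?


Accept states listed: {q0, q3}
Counting: q0(1) q3(2)

2


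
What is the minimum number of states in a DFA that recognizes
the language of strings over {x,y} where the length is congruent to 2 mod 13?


States track (length) mod 13.
Need 13 states: one per remainder 0..12; accept = remainder 2.

13


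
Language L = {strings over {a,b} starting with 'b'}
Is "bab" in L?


first symbol = 'b'

Yes, "bab" is in L


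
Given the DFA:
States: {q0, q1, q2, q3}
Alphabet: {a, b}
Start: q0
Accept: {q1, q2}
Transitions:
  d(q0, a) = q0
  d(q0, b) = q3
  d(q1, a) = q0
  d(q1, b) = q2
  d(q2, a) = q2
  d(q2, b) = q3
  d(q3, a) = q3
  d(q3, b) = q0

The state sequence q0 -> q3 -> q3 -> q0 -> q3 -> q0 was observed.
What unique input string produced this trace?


Trace back each transition to find the symbol:
  q0 --[b]--> q3
  q3 --[a]--> q3
  q3 --[b]--> q0
  q0 --[b]--> q3
  q3 --[b]--> q0

"babbb"


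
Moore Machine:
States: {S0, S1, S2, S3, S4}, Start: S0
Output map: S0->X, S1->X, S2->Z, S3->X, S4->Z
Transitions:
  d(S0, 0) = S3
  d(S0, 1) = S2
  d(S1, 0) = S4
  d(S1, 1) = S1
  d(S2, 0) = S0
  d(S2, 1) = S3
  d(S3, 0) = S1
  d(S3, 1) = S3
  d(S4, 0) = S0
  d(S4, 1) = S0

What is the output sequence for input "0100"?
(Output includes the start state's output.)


Start: S0 (output X)
  --0--> S3 (output X)
  --1--> S3 (output X)
  --0--> S1 (output X)
  --0--> S4 (output Z)

"XXXXZ"


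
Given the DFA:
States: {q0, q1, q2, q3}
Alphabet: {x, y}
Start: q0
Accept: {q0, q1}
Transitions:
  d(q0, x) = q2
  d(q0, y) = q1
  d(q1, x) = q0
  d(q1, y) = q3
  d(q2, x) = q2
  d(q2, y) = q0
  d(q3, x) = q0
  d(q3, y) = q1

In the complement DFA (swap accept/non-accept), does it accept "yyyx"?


Trace: q0 -> q1 -> q3 -> q1 -> q0
Final: q0
Original accept: {q0, q1}
Complement: q0 is in original accept

No, complement rejects (original accepts)


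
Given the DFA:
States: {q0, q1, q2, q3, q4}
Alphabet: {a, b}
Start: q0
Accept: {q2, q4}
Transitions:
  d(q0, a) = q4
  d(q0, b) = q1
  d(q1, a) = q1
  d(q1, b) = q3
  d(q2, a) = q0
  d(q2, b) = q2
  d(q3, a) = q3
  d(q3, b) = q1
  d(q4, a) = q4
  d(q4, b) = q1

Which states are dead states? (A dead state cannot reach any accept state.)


Forward reachability from each state:
  q0 -> reaches accept state q4 (live)
  q1 -> reaches {q1, q3}, no accept state (dead)
  q2 -> reaches accept state q2 (live)
  q3 -> reaches {q1, q3}, no accept state (dead)
  q4 -> reaches accept state q4 (live)

{q1, q3}


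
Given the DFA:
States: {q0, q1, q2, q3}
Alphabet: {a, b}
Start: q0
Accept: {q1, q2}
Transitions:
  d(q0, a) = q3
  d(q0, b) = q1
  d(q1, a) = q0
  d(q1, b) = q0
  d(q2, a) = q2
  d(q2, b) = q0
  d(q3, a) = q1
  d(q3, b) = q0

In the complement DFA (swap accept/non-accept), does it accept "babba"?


Trace: q0 -> q1 -> q0 -> q1 -> q0 -> q3
Final: q3
Original accept: {q1, q2}
Complement: q3 is not in original accept

Yes, complement accepts (original rejects)
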